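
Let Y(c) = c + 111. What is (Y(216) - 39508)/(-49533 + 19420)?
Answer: 39181/30113 ≈ 1.3011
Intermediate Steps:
Y(c) = 111 + c
(Y(216) - 39508)/(-49533 + 19420) = ((111 + 216) - 39508)/(-49533 + 19420) = (327 - 39508)/(-30113) = -39181*(-1/30113) = 39181/30113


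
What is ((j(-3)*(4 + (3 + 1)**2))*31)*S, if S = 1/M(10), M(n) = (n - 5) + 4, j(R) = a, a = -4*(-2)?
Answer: 4960/9 ≈ 551.11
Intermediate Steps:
a = 8
j(R) = 8
M(n) = -1 + n (M(n) = (-5 + n) + 4 = -1 + n)
S = 1/9 (S = 1/(-1 + 10) = 1/9 ≈ 0.11111)
((j(-3)*(4 + (3 + 1)**2))*31)*S = ((8*(4 + (3 + 1)**2))*31)*(1/9) = ((8*(4 + 4**2))*31)*(1/9) = ((8*(4 + 16))*31)*(1/9) = ((8*20)*31)*(1/9) = (160*31)*(1/9) = 4960*(1/9) = 4960/9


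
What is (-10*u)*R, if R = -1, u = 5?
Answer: 50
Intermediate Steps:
(-10*u)*R = -10*5*(-1) = -50*(-1) = 50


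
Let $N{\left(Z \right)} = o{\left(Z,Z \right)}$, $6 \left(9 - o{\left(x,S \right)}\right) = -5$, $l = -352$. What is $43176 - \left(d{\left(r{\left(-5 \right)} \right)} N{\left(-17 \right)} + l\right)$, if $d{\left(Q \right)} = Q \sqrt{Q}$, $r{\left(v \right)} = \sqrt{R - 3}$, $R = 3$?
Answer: $43528$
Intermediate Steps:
$r{\left(v \right)} = 0$ ($r{\left(v \right)} = \sqrt{3 - 3} = \sqrt{0} = 0$)
$o{\left(x,S \right)} = \frac{59}{6}$ ($o{\left(x,S \right)} = 9 - - \frac{5}{6} = 9 + \frac{5}{6} = \frac{59}{6}$)
$d{\left(Q \right)} = Q^{\frac{3}{2}}$
$N{\left(Z \right)} = \frac{59}{6}$
$43176 - \left(d{\left(r{\left(-5 \right)} \right)} N{\left(-17 \right)} + l\right) = 43176 - \left(0^{\frac{3}{2}} \cdot \frac{59}{6} - 352\right) = 43176 - \left(0 \cdot \frac{59}{6} - 352\right) = 43176 - \left(0 - 352\right) = 43176 - -352 = 43176 + 352 = 43528$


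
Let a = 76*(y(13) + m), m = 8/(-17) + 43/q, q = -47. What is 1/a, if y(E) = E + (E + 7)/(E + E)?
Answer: 10387/9775880 ≈ 0.0010625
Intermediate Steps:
m = -1107/799 (m = 8/(-17) + 43/(-47) = 8*(-1/17) + 43*(-1/47) = -8/17 - 43/47 = -1107/799 ≈ -1.3855)
y(E) = E + (7 + E)/(2*E) (y(E) = E + (7 + E)/((2*E)) = E + (7 + E)*(1/(2*E)) = E + (7 + E)/(2*E))
a = 9775880/10387 (a = 76*((1/2 + 13 + (7/2)/13) - 1107/799) = 76*((1/2 + 13 + (7/2)*(1/13)) - 1107/799) = 76*((1/2 + 13 + 7/26) - 1107/799) = 76*(179/13 - 1107/799) = 76*(128630/10387) = 9775880/10387 ≈ 941.17)
1/a = 1/(9775880/10387) = 10387/9775880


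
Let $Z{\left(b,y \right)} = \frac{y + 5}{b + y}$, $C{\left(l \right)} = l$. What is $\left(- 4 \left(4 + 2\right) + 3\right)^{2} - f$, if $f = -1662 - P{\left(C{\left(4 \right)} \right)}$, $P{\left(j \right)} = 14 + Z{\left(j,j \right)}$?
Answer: $\frac{16945}{8} \approx 2118.1$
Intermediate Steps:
$Z{\left(b,y \right)} = \frac{5 + y}{b + y}$
$P{\left(j \right)} = 14 + \frac{5 + j}{2 j}$ ($P{\left(j \right)} = 14 + \frac{5 + j}{j + j} = 14 + \frac{5 + j}{2 j}$)
$f = - \frac{13417}{8}$ ($f = -1662 - \frac{5 + 29 \cdot 4}{2 \cdot 4} = -1662 - \frac{1}{2} \cdot \frac{1}{4} \left(5 + 116\right) = -1662 - \frac{1}{2} \cdot \frac{1}{4} \cdot 121 = -1662 - \frac{121}{8} = - \frac{13417}{8} \approx -1677.1$)
$\left(- 4 \left(4 + 2\right) + 3\right)^{2} - f = \left(- 4 \left(4 + 2\right) + 3\right)^{2} - - \frac{13417}{8} = \left(\left(-4\right) 6 + 3\right)^{2} + \frac{13417}{8} = \left(-24 + 3\right)^{2} + \frac{13417}{8} = \left(-21\right)^{2} + \frac{13417}{8} = 441 + \frac{13417}{8} = \frac{16945}{8}$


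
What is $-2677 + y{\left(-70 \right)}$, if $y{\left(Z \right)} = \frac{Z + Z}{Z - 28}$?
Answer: $- \frac{18729}{7} \approx -2675.6$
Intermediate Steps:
$y{\left(Z \right)} = \frac{2 Z}{-28 + Z}$
$-2677 + y{\left(-70 \right)} = -2677 + 2 \left(-70\right) \frac{1}{-28 - 70} = -2677 + 2 \left(-70\right) \frac{1}{-98} = -2677 + 2 \left(-70\right) \left(- \frac{1}{98}\right) = -2677 + \frac{10}{7} = - \frac{18729}{7}$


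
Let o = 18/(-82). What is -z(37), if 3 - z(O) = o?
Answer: -132/41 ≈ -3.2195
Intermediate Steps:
o = -9/41 (o = 18*(-1/82) = -9/41 ≈ -0.21951)
z(O) = 132/41 (z(O) = 3 - 1*(-9/41) = 3 + 9/41 = 132/41)
-z(37) = -1*132/41 = -132/41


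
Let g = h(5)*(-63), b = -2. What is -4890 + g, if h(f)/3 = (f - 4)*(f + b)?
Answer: -5457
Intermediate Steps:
h(f) = 3*(-4 + f)*(-2 + f) (h(f) = 3*((f - 4)*(f - 2)) = 3*((-4 + f)*(-2 + f)) = 3*(-4 + f)*(-2 + f))
g = -567 (g = (24 - 18*5 + 3*5²)*(-63) = (24 - 90 + 3*25)*(-63) = (24 - 90 + 75)*(-63) = 9*(-63) = -567)
-4890 + g = -4890 - 567 = -5457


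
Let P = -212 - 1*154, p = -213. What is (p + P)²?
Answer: 335241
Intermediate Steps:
P = -366 (P = -212 - 154 = -366)
(p + P)² = (-213 - 366)² = (-579)² = 335241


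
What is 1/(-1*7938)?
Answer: -1/7938 ≈ -0.00012598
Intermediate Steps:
1/(-1*7938) = 1/(-7938) = -1/7938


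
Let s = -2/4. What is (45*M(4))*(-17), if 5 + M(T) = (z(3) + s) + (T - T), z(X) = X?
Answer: 3825/2 ≈ 1912.5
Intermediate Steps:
s = -1/2 (s = -2*1/4 = -1/2 ≈ -0.50000)
M(T) = -5/2 (M(T) = -5 + ((3 - 1/2) + (T - T)) = -5 + (5/2 + 0) = -5 + 5/2 = -5/2)
(45*M(4))*(-17) = (45*(-5/2))*(-17) = -225/2*(-17) = 3825/2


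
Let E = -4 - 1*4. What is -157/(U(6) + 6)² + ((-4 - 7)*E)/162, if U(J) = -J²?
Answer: 2987/8100 ≈ 0.36877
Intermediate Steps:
E = -8 (E = -4 - 4 = -8)
-157/(U(6) + 6)² + ((-4 - 7)*E)/162 = -157/(-1*6² + 6)² + ((-4 - 7)*(-8))/162 = -157/(-1*36 + 6)² - 11*(-8)*(1/162) = -157/(-36 + 6)² + 88*(1/162) = -157/((-30)²) + 44/81 = -157/900 + 44/81 = 2987/8100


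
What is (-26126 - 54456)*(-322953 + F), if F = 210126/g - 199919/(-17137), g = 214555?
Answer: 95682782570367647936/3676829035 ≈ 2.6023e+10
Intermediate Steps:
F = 46494550307/3676829035 (F = 210126/214555 - 199919/(-17137) = 210126*(1/214555) - 199919*(-1/17137) = 210126/214555 + 199919/17137 = 46494550307/3676829035 ≈ 12.645)
(-26126 - 54456)*(-322953 + F) = (-26126 - 54456)*(-322953 + 46494550307/3676829035) = -80582*(-1187396472790048/3676829035) = 95682782570367647936/3676829035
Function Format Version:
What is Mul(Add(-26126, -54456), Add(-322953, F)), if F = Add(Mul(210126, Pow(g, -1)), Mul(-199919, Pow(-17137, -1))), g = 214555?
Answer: Rational(95682782570367647936, 3676829035) ≈ 2.6023e+10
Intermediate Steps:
F = Rational(46494550307, 3676829035) (F = Add(Mul(210126, Pow(214555, -1)), Mul(-199919, Pow(-17137, -1))) = Add(Mul(210126, Rational(1, 214555)), Mul(-199919, Rational(-1, 17137))) = Add(Rational(210126, 214555), Rational(199919, 17137)) = Rational(46494550307, 3676829035) ≈ 12.645)
Mul(Add(-26126, -54456), Add(-322953, F)) = Mul(Add(-26126, -54456), Add(-322953, Rational(46494550307, 3676829035))) = Mul(-80582, Rational(-1187396472790048, 3676829035)) = Rational(95682782570367647936, 3676829035)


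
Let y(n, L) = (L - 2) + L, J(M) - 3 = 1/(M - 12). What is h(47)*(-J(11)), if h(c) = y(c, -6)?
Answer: 28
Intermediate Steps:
J(M) = 3 + 1/(-12 + M) (J(M) = 3 + 1/(M - 12) = 3 + 1/(-12 + M))
y(n, L) = -2 + 2*L (y(n, L) = (-2 + L) + L = -2 + 2*L)
h(c) = -14 (h(c) = -2 + 2*(-6) = -2 - 12 = -14)
h(47)*(-J(11)) = -(-14)*(-35 + 3*11)/(-12 + 11) = -(-14)*(-35 + 33)/(-1) = -(-14)*(-1*(-2)) = -(-14)*2 = -14*(-2) = 28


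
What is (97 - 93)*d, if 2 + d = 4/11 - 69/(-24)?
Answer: 109/22 ≈ 4.9545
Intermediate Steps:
d = 109/88 (d = -2 + (4/11 - 69/(-24)) = -2 + (4*(1/11) - 69*(-1/24)) = -2 + (4/11 + 23/8) = -2 + 285/88 = 109/88 ≈ 1.2386)
(97 - 93)*d = (97 - 93)*(109/88) = 4*(109/88) = 109/22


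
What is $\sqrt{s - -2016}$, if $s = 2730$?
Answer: $\sqrt{4746} \approx 68.891$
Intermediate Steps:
$\sqrt{s - -2016} = \sqrt{2730 - -2016} = \sqrt{2730 + 2016} = \sqrt{4746}$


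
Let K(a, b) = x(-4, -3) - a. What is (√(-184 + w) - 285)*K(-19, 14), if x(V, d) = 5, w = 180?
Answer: -6840 + 48*I ≈ -6840.0 + 48.0*I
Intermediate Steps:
K(a, b) = 5 - a
(√(-184 + w) - 285)*K(-19, 14) = (√(-184 + 180) - 285)*(5 - 1*(-19)) = (√(-4) - 285)*(5 + 19) = (2*I - 285)*24 = (-285 + 2*I)*24 = -6840 + 48*I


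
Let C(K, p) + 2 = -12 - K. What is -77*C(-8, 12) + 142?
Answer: 604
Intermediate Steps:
C(K, p) = -14 - K (C(K, p) = -2 + (-12 - K) = -14 - K)
-77*C(-8, 12) + 142 = -77*(-14 - 1*(-8)) + 142 = -77*(-14 + 8) + 142 = -77*(-6) + 142 = 462 + 142 = 604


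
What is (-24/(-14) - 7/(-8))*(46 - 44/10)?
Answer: 754/7 ≈ 107.71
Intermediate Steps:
(-24/(-14) - 7/(-8))*(46 - 44/10) = (-24*(-1/14) - 7*(-⅛))*(46 - 44*⅒) = (12/7 + 7/8)*(46 - 22/5) = (145/56)*(208/5) = 754/7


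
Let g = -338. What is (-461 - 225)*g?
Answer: 231868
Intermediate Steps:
(-461 - 225)*g = (-461 - 225)*(-338) = -686*(-338) = 231868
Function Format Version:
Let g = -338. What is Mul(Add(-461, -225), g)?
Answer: 231868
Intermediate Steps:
Mul(Add(-461, -225), g) = Mul(Add(-461, -225), -338) = Mul(-686, -338) = 231868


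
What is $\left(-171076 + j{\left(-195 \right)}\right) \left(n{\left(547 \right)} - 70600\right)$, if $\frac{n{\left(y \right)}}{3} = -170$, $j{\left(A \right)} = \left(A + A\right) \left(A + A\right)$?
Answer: $1349383360$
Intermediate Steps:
$j{\left(A \right)} = 4 A^{2}$ ($j{\left(A \right)} = 2 A 2 A = 4 A^{2}$)
$n{\left(y \right)} = -510$ ($n{\left(y \right)} = 3 \left(-170\right) = -510$)
$\left(-171076 + j{\left(-195 \right)}\right) \left(n{\left(547 \right)} - 70600\right) = \left(-171076 + 4 \left(-195\right)^{2}\right) \left(-510 - 70600\right) = \left(-171076 + 4 \cdot 38025\right) \left(-71110\right) = \left(-171076 + 152100\right) \left(-71110\right) = \left(-18976\right) \left(-71110\right) = 1349383360$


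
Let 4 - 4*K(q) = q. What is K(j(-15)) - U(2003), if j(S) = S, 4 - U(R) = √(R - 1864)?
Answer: ¾ + √139 ≈ 12.540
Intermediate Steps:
U(R) = 4 - √(-1864 + R) (U(R) = 4 - √(R - 1864) = 4 - √(-1864 + R))
K(q) = 1 - q/4
K(j(-15)) - U(2003) = (1 - ¼*(-15)) - (4 - √(-1864 + 2003)) = (1 + 15/4) - (4 - √139) = 19/4 + (-4 + √139) = ¾ + √139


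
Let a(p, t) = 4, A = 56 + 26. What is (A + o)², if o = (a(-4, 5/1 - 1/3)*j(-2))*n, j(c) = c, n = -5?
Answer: 14884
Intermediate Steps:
A = 82
o = 40 (o = (4*(-2))*(-5) = -8*(-5) = 40)
(A + o)² = (82 + 40)² = 122² = 14884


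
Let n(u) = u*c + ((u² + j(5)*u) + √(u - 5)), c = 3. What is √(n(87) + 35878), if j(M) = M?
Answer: √(44143 + √82) ≈ 210.12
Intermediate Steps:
n(u) = u² + √(-5 + u) + 8*u (n(u) = u*3 + ((u² + 5*u) + √(u - 5)) = 3*u + ((u² + 5*u) + √(-5 + u)) = 3*u + (u² + √(-5 + u) + 5*u) = u² + √(-5 + u) + 8*u)
√(n(87) + 35878) = √((87² + √(-5 + 87) + 8*87) + 35878) = √((7569 + √82 + 696) + 35878) = √((8265 + √82) + 35878) = √(44143 + √82)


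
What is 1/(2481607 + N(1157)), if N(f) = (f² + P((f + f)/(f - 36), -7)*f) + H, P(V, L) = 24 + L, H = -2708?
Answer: 1/3837217 ≈ 2.6061e-7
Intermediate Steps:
N(f) = -2708 + f² + 17*f (N(f) = (f² + (24 - 7)*f) - 2708 = (f² + 17*f) - 2708 = -2708 + f² + 17*f)
1/(2481607 + N(1157)) = 1/(2481607 + (-2708 + 1157² + 17*1157)) = 1/(2481607 + (-2708 + 1338649 + 19669)) = 1/(2481607 + 1355610) = 1/3837217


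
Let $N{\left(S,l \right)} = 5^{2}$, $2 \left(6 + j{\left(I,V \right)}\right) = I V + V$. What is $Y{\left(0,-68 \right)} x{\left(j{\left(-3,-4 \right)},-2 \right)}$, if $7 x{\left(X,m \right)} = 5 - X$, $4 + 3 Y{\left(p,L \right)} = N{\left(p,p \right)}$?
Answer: $7$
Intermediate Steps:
$j{\left(I,V \right)} = -6 + \frac{V}{2} + \frac{I V}{2}$ ($j{\left(I,V \right)} = -6 + \frac{I V + V}{2} = -6 + \frac{V + I V}{2} = -6 + \left(\frac{V}{2} + \frac{I V}{2}\right) = -6 + \frac{V}{2} + \frac{I V}{2}$)
$N{\left(S,l \right)} = 25$
$Y{\left(p,L \right)} = 7$ ($Y{\left(p,L \right)} = - \frac{4}{3} + \frac{1}{3} \cdot 25 = - \frac{4}{3} + \frac{25}{3} = 7$)
$x{\left(X,m \right)} = \frac{5}{7} - \frac{X}{7}$ ($x{\left(X,m \right)} = \frac{5 - X}{7} = \frac{5}{7} - \frac{X}{7}$)
$Y{\left(0,-68 \right)} x{\left(j{\left(-3,-4 \right)},-2 \right)} = 7 \left(\frac{5}{7} - \frac{-6 + \frac{1}{2} \left(-4\right) + \frac{1}{2} \left(-3\right) \left(-4\right)}{7}\right) = 7 \left(\frac{5}{7} - \frac{-6 - 2 + 6}{7}\right) = 7 \left(\frac{5}{7} - - \frac{2}{7}\right) = 7 \left(\frac{5}{7} + \frac{2}{7}\right) = 7 \cdot 1 = 7$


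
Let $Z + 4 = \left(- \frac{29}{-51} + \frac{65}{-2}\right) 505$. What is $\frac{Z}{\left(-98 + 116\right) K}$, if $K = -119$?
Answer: $\frac{1645193}{218484} \approx 7.53$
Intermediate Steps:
$Z = - \frac{1645193}{102}$ ($Z = -4 + \left(- \frac{29}{-51} + \frac{65}{-2}\right) 505 = -4 + \left(\left(-29\right) \left(- \frac{1}{51}\right) + 65 \left(- \frac{1}{2}\right)\right) 505 = -4 + \left(\frac{29}{51} - \frac{65}{2}\right) 505 = -4 - \frac{1644785}{102} = - \frac{1645193}{102} \approx -16129.0$)
$\frac{Z}{\left(-98 + 116\right) K} = - \frac{1645193}{102 \left(-98 + 116\right) \left(-119\right)} = - \frac{1645193}{102 \cdot 18 \left(-119\right)} = - \frac{1645193}{102 \left(-2142\right)} = \left(- \frac{1645193}{102}\right) \left(- \frac{1}{2142}\right) = \frac{1645193}{218484}$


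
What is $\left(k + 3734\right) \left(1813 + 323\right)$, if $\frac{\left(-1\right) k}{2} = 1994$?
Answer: $-542544$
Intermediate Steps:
$k = -3988$ ($k = \left(-2\right) 1994 = -3988$)
$\left(k + 3734\right) \left(1813 + 323\right) = \left(-3988 + 3734\right) \left(1813 + 323\right) = \left(-254\right) 2136 = -542544$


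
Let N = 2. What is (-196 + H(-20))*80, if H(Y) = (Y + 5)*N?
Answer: -18080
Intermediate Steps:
H(Y) = 10 + 2*Y (H(Y) = (Y + 5)*2 = (5 + Y)*2 = 10 + 2*Y)
(-196 + H(-20))*80 = (-196 + (10 + 2*(-20)))*80 = (-196 + (10 - 40))*80 = (-196 - 30)*80 = -226*80 = -18080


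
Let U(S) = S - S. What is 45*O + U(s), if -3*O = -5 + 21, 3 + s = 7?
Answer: -240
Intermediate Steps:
s = 4 (s = -3 + 7 = 4)
U(S) = 0
O = -16/3 (O = -(-5 + 21)/3 = -1/3*16 = -16/3 ≈ -5.3333)
45*O + U(s) = 45*(-16/3) + 0 = -240 + 0 = -240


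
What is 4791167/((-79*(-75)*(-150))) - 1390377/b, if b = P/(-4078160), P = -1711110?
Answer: -167979351813522179/50691633750 ≈ -3.3137e+6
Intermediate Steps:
b = 171111/407816 (b = -1711110/(-4078160) = -1711110*(-1/4078160) = 171111/407816 ≈ 0.41958)
4791167/((-79*(-75)*(-150))) - 1390377/b = 4791167/((-79*(-75)*(-150))) - 1390377/171111/407816 = 4791167/((5925*(-150))) - 1390377*407816/171111 = 4791167/(-888750) - 189005995544/57037 = 4791167*(-1/888750) - 189005995544/57037 = -4791167/888750 - 189005995544/57037 = -167979351813522179/50691633750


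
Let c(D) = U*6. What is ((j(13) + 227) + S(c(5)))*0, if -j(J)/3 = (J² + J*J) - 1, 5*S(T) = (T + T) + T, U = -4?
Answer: 0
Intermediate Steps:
c(D) = -24 (c(D) = -4*6 = -24)
S(T) = 3*T/5 (S(T) = ((T + T) + T)/5 = (2*T + T)/5 = (3*T)/5 = 3*T/5)
j(J) = 3 - 6*J² (j(J) = -3*((J² + J*J) - 1) = -3*((J² + J²) - 1) = -3*(2*J² - 1) = -3*(-1 + 2*J²) = 3 - 6*J²)
((j(13) + 227) + S(c(5)))*0 = (((3 - 6*13²) + 227) + (⅗)*(-24))*0 = (((3 - 6*169) + 227) - 72/5)*0 = (((3 - 1014) + 227) - 72/5)*0 = ((-1011 + 227) - 72/5)*0 = (-784 - 72/5)*0 = -3992/5*0 = 0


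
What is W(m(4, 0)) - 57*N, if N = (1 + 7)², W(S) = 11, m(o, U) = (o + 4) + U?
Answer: -3637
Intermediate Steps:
m(o, U) = 4 + U + o (m(o, U) = (4 + o) + U = 4 + U + o)
N = 64 (N = 8² = 64)
W(m(4, 0)) - 57*N = 11 - 57*64 = 11 - 3648 = -3637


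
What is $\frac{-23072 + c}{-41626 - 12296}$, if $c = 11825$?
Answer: $\frac{3749}{17974} \approx 0.20858$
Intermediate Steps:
$\frac{-23072 + c}{-41626 - 12296} = \frac{-23072 + 11825}{-41626 - 12296} = - \frac{11247}{-53922} = \left(-11247\right) \left(- \frac{1}{53922}\right) = \frac{3749}{17974}$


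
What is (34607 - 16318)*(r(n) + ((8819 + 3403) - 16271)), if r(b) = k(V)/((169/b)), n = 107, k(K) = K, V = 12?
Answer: -12491332133/169 ≈ -7.3913e+7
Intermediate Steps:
r(b) = 12*b/169 (r(b) = 12/((169/b)) = 12*(b/169) = 12*b/169)
(34607 - 16318)*(r(n) + ((8819 + 3403) - 16271)) = (34607 - 16318)*((12/169)*107 + ((8819 + 3403) - 16271)) = 18289*(1284/169 + (12222 - 16271)) = 18289*(1284/169 - 4049) = 18289*(-682997/169) = -12491332133/169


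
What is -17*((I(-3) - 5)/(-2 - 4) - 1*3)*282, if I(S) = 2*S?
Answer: 5593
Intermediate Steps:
-17*((I(-3) - 5)/(-2 - 4) - 1*3)*282 = -17*((2*(-3) - 5)/(-2 - 4) - 1*3)*282 = -17*((-6 - 5)/(-6) - 3)*282 = -17*(-11*(-1/6) - 3)*282 = -17*(11/6 - 3)*282 = -17*(-7/6)*282 = (119/6)*282 = 5593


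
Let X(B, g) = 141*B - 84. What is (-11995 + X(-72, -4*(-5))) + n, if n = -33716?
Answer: -55947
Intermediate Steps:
X(B, g) = -84 + 141*B
(-11995 + X(-72, -4*(-5))) + n = (-11995 + (-84 + 141*(-72))) - 33716 = (-11995 + (-84 - 10152)) - 33716 = (-11995 - 10236) - 33716 = -22231 - 33716 = -55947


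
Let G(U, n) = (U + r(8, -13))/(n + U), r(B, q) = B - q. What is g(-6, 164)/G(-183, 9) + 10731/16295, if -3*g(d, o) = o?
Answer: -76629809/1319895 ≈ -58.057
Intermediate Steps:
g(d, o) = -o/3
G(U, n) = (21 + U)/(U + n) (G(U, n) = (U + (8 - 1*(-13)))/(n + U) = (U + (8 + 13))/(U + n) = (U + 21)/(U + n) = (21 + U)/(U + n))
g(-6, 164)/G(-183, 9) + 10731/16295 = (-⅓*164)/(((21 - 183)/(-183 + 9))) + 10731/16295 = -164/(3*(-162/(-174))) + 10731*(1/16295) = -164/(3*((-1/174*(-162)))) + 10731/16295 = -164/(3*27/29) + 10731/16295 = -164/3*29/27 + 10731/16295 = -4756/81 + 10731/16295 = -76629809/1319895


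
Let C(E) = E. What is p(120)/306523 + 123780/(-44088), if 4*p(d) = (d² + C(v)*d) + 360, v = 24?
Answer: -449368915/160880786 ≈ -2.7932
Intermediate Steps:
p(d) = 90 + 6*d + d²/4 (p(d) = ((d² + 24*d) + 360)/4 = (360 + d² + 24*d)/4 = 90 + 6*d + d²/4)
p(120)/306523 + 123780/(-44088) = (90 + 6*120 + (¼)*120²)/306523 + 123780/(-44088) = (90 + 720 + (¼)*14400)*(1/306523) + 123780*(-1/44088) = (90 + 720 + 3600)*(1/306523) - 10315/3674 = 4410*(1/306523) - 10315/3674 = 630/43789 - 10315/3674 = -449368915/160880786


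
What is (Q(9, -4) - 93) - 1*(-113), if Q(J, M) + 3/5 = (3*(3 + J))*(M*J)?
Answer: -6383/5 ≈ -1276.6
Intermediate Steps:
Q(J, M) = -⅗ + J*M*(9 + 3*J) (Q(J, M) = -⅗ + (3*(3 + J))*(M*J) = -⅗ + (9 + 3*J)*(J*M) = -⅗ + J*M*(9 + 3*J))
(Q(9, -4) - 93) - 1*(-113) = ((-⅗ + 3*(-4)*9² + 9*9*(-4)) - 93) - 1*(-113) = ((-⅗ + 3*(-4)*81 - 324) - 93) + 113 = ((-⅗ - 972 - 324) - 93) + 113 = (-6483/5 - 93) + 113 = -6948/5 + 113 = -6383/5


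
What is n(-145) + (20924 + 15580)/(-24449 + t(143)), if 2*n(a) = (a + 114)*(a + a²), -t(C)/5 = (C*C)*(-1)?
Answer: -699385026/2161 ≈ -3.2364e+5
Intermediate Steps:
t(C) = 5*C² (t(C) = -5*C*C*(-1) = -5*C²*(-1) = -(-5)*C² = 5*C²)
n(a) = (114 + a)*(a + a²)/2 (n(a) = ((a + 114)*(a + a²))/2 = ((114 + a)*(a + a²))/2 = (114 + a)*(a + a²)/2)
n(-145) + (20924 + 15580)/(-24449 + t(143)) = (½)*(-145)*(114 + (-145)² + 115*(-145)) + (20924 + 15580)/(-24449 + 5*143²) = (½)*(-145)*(114 + 21025 - 16675) + 36504/(-24449 + 5*20449) = (½)*(-145)*4464 + 36504/(-24449 + 102245) = -323640 + 36504/77796 = -323640 + 36504*(1/77796) = -323640 + 1014/2161 = -699385026/2161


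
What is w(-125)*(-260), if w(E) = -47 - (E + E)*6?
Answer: -377780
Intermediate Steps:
w(E) = -47 - 12*E (w(E) = -47 - 2*E*6 = -47 - 12*E)
w(-125)*(-260) = (-47 - 12*(-125))*(-260) = (-47 + 1500)*(-260) = 1453*(-260) = -377780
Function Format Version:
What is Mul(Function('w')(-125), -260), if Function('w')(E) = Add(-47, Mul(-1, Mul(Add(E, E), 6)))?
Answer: -377780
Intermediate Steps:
Function('w')(E) = Add(-47, Mul(-12, E)) (Function('w')(E) = Add(-47, Mul(-1, Mul(Mul(2, E), 6))) = Add(-47, Mul(-1, Mul(12, E))) = Add(-47, Mul(-12, E)))
Mul(Function('w')(-125), -260) = Mul(Add(-47, Mul(-12, -125)), -260) = Mul(Add(-47, 1500), -260) = Mul(1453, -260) = -377780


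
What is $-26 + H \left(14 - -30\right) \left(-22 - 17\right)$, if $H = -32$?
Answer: $54886$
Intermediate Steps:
$-26 + H \left(14 - -30\right) \left(-22 - 17\right) = -26 - 32 \left(14 - -30\right) \left(-22 - 17\right) = -26 - 32 \left(14 + 30\right) \left(-39\right) = -26 - 32 \cdot 44 \left(-39\right) = -26 - -54912 = -26 + 54912 = 54886$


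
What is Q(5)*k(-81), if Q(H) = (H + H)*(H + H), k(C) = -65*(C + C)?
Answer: 1053000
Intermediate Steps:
k(C) = -130*C
Q(H) = 4*H**2 (Q(H) = (2*H)*(2*H) = 4*H**2)
Q(5)*k(-81) = (4*5**2)*(-130*(-81)) = (4*25)*10530 = 100*10530 = 1053000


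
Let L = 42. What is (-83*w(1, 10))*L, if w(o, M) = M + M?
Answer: -69720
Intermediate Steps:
w(o, M) = 2*M
(-83*w(1, 10))*L = -166*10*42 = -83*20*42 = -1660*42 = -69720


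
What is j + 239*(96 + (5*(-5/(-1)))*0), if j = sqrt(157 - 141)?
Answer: 22948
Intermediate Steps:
j = 4 (j = sqrt(16) = 4)
j + 239*(96 + (5*(-5/(-1)))*0) = 4 + 239*(96 + (5*(-5/(-1)))*0) = 4 + 239*(96 + (5*(-5*(-1)))*0) = 4 + 239*(96 + (5*5)*0) = 4 + 239*(96 + 25*0) = 4 + 239*(96 + 0) = 4 + 239*96 = 4 + 22944 = 22948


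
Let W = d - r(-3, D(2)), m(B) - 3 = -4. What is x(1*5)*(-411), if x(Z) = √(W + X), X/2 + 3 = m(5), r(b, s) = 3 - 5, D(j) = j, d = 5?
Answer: -411*I ≈ -411.0*I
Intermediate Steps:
m(B) = -1 (m(B) = 3 - 4 = -1)
r(b, s) = -2
X = -8 (X = -6 + 2*(-1) = -6 - 2 = -8)
W = 7 (W = 5 - 1*(-2) = 5 + 2 = 7)
x(Z) = I (x(Z) = √(7 - 8) = √(-1) = I)
x(1*5)*(-411) = I*(-411) = -411*I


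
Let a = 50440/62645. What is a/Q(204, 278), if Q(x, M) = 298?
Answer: 5044/1866821 ≈ 0.0027019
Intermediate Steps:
a = 10088/12529 (a = 50440*(1/62645) = 10088/12529 ≈ 0.80517)
a/Q(204, 278) = (10088/12529)/298 = (10088/12529)*(1/298) = 5044/1866821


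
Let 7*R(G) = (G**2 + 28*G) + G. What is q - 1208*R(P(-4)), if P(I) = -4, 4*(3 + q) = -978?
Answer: 238135/14 ≈ 17010.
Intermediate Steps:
q = -495/2 (q = -3 + (1/4)*(-978) = -3 - 489/2 = -495/2 ≈ -247.50)
R(G) = G**2/7 + 29*G/7 (R(G) = ((G**2 + 28*G) + G)/7 = (G**2 + 29*G)/7 = G**2/7 + 29*G/7)
q - 1208*R(P(-4)) = -495/2 - 1208*(-4)*(29 - 4)/7 = -495/2 - 1208*(-4)*25/7 = -495/2 - 1208*(-100/7) = -495/2 + 120800/7 = 238135/14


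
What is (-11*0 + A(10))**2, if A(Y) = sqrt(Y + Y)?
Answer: 20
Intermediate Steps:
A(Y) = sqrt(2)*sqrt(Y) (A(Y) = sqrt(2*Y) = sqrt(2)*sqrt(Y))
(-11*0 + A(10))**2 = (-11*0 + sqrt(2)*sqrt(10))**2 = (0 + 2*sqrt(5))**2 = (2*sqrt(5))**2 = 20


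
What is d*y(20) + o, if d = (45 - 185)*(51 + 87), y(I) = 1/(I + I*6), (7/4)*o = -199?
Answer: -1762/7 ≈ -251.71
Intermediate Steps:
o = -796/7 (o = (4/7)*(-199) = -796/7 ≈ -113.71)
y(I) = 1/(7*I) (y(I) = 1/(I + 6*I) = 1/(7*I))
d = -19320 (d = -140*138 = -19320)
d*y(20) + o = -2760/20 - 796/7 = -19320*1/140 - 796/7 = -138 - 796/7 = -1762/7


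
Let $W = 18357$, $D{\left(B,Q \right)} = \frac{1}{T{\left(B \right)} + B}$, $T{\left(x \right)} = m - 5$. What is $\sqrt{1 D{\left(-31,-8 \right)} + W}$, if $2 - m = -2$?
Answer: $\frac{\sqrt{1174846}}{8} \approx 135.49$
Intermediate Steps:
$m = 4$ ($m = 2 - -2 = 2 + 2 = 4$)
$T{\left(x \right)} = -1$ ($T{\left(x \right)} = 4 - 5 = -1$)
$D{\left(B,Q \right)} = \frac{1}{-1 + B}$
$\sqrt{1 D{\left(-31,-8 \right)} + W} = \sqrt{1 \frac{1}{-1 - 31} + 18357} = \sqrt{1 \frac{1}{-32} + 18357} = \sqrt{1 \left(- \frac{1}{32}\right) + 18357} = \sqrt{- \frac{1}{32} + 18357} = \sqrt{\frac{587423}{32}} = \frac{\sqrt{1174846}}{8}$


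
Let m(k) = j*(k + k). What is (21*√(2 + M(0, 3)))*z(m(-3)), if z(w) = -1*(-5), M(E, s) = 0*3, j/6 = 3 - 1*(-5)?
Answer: 105*√2 ≈ 148.49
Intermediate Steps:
j = 48 (j = 6*(3 - 1*(-5)) = 6*(3 + 5) = 6*8 = 48)
m(k) = 96*k (m(k) = 48*(k + k) = 48*(2*k) = 96*k)
M(E, s) = 0
z(w) = 5
(21*√(2 + M(0, 3)))*z(m(-3)) = (21*√(2 + 0))*5 = (21*√2)*5 = 105*√2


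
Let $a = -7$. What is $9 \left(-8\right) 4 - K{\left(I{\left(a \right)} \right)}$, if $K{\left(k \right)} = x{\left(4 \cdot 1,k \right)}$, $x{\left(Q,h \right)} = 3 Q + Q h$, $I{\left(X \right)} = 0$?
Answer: $-300$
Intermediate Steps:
$K{\left(k \right)} = 12 + 4 k$ ($K{\left(k \right)} = 4 \cdot 1 \left(3 + k\right) = 4 \left(3 + k\right) = 12 + 4 k$)
$9 \left(-8\right) 4 - K{\left(I{\left(a \right)} \right)} = 9 \left(-8\right) 4 - \left(12 + 4 \cdot 0\right) = \left(-72\right) 4 - \left(12 + 0\right) = -288 - 12 = -300$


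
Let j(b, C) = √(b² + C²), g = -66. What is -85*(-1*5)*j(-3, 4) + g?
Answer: 2059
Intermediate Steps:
j(b, C) = √(C² + b²)
-85*(-1*5)*j(-3, 4) + g = -85*(-1*5)*√(4² + (-3)²) - 66 = -(-425)*√(16 + 9) - 66 = -(-425)*√25 - 66 = -(-425)*5 - 66 = -85*(-25) - 66 = 2125 - 66 = 2059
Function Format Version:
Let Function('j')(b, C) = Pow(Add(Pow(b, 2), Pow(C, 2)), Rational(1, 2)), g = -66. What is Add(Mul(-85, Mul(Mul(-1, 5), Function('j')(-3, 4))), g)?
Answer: 2059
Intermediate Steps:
Function('j')(b, C) = Pow(Add(Pow(C, 2), Pow(b, 2)), Rational(1, 2))
Add(Mul(-85, Mul(Mul(-1, 5), Function('j')(-3, 4))), g) = Add(Mul(-85, Mul(Mul(-1, 5), Pow(Add(Pow(4, 2), Pow(-3, 2)), Rational(1, 2)))), -66) = Add(Mul(-85, Mul(-5, Pow(Add(16, 9), Rational(1, 2)))), -66) = Add(Mul(-85, Mul(-5, Pow(25, Rational(1, 2)))), -66) = Add(Mul(-85, Mul(-5, 5)), -66) = Add(Mul(-85, -25), -66) = Add(2125, -66) = 2059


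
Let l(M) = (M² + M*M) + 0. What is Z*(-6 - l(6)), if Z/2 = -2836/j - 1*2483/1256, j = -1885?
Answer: 3355317/45530 ≈ 73.695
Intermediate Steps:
l(M) = 2*M² (l(M) = (M² + M²) + 0 = 2*M² + 0 = 2*M²)
Z = -1118439/1183780 (Z = 2*(-2836/(-1885) - 1*2483/1256) = 2*(-2836*(-1/1885) - 2483*1/1256) = 2*(2836/1885 - 2483/1256) = 2*(-1118439/2367560) = -1118439/1183780 ≈ -0.94480)
Z*(-6 - l(6)) = -1118439*(-6 - 2*6²)/1183780 = -1118439*(-6 - 2*36)/1183780 = -1118439*(-6 - 1*72)/1183780 = -1118439*(-6 - 72)/1183780 = -1118439/1183780*(-78) = 3355317/45530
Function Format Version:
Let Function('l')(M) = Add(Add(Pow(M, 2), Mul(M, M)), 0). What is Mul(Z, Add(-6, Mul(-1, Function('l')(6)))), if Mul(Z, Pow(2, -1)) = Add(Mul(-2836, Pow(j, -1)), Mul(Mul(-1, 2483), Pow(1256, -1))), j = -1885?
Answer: Rational(3355317, 45530) ≈ 73.695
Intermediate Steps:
Function('l')(M) = Mul(2, Pow(M, 2)) (Function('l')(M) = Add(Add(Pow(M, 2), Pow(M, 2)), 0) = Add(Mul(2, Pow(M, 2)), 0) = Mul(2, Pow(M, 2)))
Z = Rational(-1118439, 1183780) (Z = Mul(2, Add(Mul(-2836, Pow(-1885, -1)), Mul(Mul(-1, 2483), Pow(1256, -1)))) = Mul(2, Add(Mul(-2836, Rational(-1, 1885)), Mul(-2483, Rational(1, 1256)))) = Mul(2, Add(Rational(2836, 1885), Rational(-2483, 1256))) = Mul(2, Rational(-1118439, 2367560)) = Rational(-1118439, 1183780) ≈ -0.94480)
Mul(Z, Add(-6, Mul(-1, Function('l')(6)))) = Mul(Rational(-1118439, 1183780), Add(-6, Mul(-1, Mul(2, Pow(6, 2))))) = Mul(Rational(-1118439, 1183780), Add(-6, Mul(-1, Mul(2, 36)))) = Mul(Rational(-1118439, 1183780), Add(-6, Mul(-1, 72))) = Mul(Rational(-1118439, 1183780), Add(-6, -72)) = Mul(Rational(-1118439, 1183780), -78) = Rational(3355317, 45530)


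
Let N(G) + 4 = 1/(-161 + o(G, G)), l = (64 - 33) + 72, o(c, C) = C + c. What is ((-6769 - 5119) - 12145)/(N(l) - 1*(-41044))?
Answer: -1081485/1846801 ≈ -0.58560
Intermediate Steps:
l = 103 (l = 31 + 72 = 103)
N(G) = -4 + 1/(-161 + 2*G) (N(G) = -4 + 1/(-161 + (G + G)) = -4 + 1/(-161 + 2*G))
((-6769 - 5119) - 12145)/(N(l) - 1*(-41044)) = ((-6769 - 5119) - 12145)/((645 - 8*103)/(-161 + 2*103) - 1*(-41044)) = (-11888 - 12145)/((645 - 824)/(-161 + 206) + 41044) = -24033/(-179/45 + 41044) = -24033/1846801/45 = -24033*45/1846801 = -1081485/1846801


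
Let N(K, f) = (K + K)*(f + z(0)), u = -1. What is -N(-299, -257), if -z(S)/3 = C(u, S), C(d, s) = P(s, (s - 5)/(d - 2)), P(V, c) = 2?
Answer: -157274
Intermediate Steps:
C(d, s) = 2
z(S) = -6 (z(S) = -3*2 = -6)
N(K, f) = 2*K*(-6 + f) (N(K, f) = (K + K)*(f - 6) = (2*K)*(-6 + f) = 2*K*(-6 + f))
-N(-299, -257) = -2*(-299)*(-6 - 257) = -2*(-299)*(-263) = -1*157274 = -157274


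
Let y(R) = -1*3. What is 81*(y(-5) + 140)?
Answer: 11097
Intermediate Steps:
y(R) = -3
81*(y(-5) + 140) = 81*(-3 + 140) = 81*137 = 11097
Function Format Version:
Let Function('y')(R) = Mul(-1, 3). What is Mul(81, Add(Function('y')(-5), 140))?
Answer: 11097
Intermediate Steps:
Function('y')(R) = -3
Mul(81, Add(Function('y')(-5), 140)) = Mul(81, Add(-3, 140)) = Mul(81, 137) = 11097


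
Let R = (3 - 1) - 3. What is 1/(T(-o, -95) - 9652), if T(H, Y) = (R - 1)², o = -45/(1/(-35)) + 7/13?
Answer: -1/9648 ≈ -0.00010365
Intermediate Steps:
o = 20482/13 (o = -45/(-1/35) + 7*(1/13) = -45*(-35) + 7/13 = 1575 + 7/13 = 20482/13 ≈ 1575.5)
R = -1 (R = 2 - 3 = -1)
T(H, Y) = 4 (T(H, Y) = (-1 - 1)² = (-2)² = 4)
1/(T(-o, -95) - 9652) = 1/(4 - 9652) = 1/(-9648) = -1/9648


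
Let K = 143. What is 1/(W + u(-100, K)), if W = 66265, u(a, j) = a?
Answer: 1/66165 ≈ 1.5114e-5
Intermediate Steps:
1/(W + u(-100, K)) = 1/(66265 - 100) = 1/66165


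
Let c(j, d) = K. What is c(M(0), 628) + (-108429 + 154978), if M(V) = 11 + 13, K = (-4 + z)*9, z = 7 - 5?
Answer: 46531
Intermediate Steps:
z = 2
K = -18 (K = (-4 + 2)*9 = -2*9 = -18)
M(V) = 24
c(j, d) = -18
c(M(0), 628) + (-108429 + 154978) = -18 + (-108429 + 154978) = -18 + 46549 = 46531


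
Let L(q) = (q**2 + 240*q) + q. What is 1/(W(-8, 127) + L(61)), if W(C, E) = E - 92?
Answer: 1/18457 ≈ 5.4180e-5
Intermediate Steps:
L(q) = q**2 + 241*q
W(C, E) = -92 + E
1/(W(-8, 127) + L(61)) = 1/((-92 + 127) + 61*(241 + 61)) = 1/(35 + 61*302) = 1/(35 + 18422) = 1/18457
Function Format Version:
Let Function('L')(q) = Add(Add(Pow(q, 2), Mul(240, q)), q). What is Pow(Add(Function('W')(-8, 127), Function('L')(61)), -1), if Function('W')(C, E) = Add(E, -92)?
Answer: Rational(1, 18457) ≈ 5.4180e-5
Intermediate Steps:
Function('L')(q) = Add(Pow(q, 2), Mul(241, q))
Function('W')(C, E) = Add(-92, E)
Pow(Add(Function('W')(-8, 127), Function('L')(61)), -1) = Pow(Add(Add(-92, 127), Mul(61, Add(241, 61))), -1) = Pow(Add(35, Mul(61, 302)), -1) = Pow(Add(35, 18422), -1) = Pow(18457, -1) = Rational(1, 18457)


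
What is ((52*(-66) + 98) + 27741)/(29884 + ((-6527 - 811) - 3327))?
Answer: 24407/19219 ≈ 1.2699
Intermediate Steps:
((52*(-66) + 98) + 27741)/(29884 + ((-6527 - 811) - 3327)) = ((-3432 + 98) + 27741)/(29884 + (-7338 - 3327)) = (-3334 + 27741)/(29884 - 10665) = 24407/19219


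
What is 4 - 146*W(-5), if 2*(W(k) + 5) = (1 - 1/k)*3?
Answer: 2356/5 ≈ 471.20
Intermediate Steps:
W(k) = -7/2 - 3/(2*k) (W(k) = -5 + ((1 - 1/k)*3)/2 = -5 + (3 - 3/k)/2 = -5 + (3/2 - 3/(2*k)) = -7/2 - 3/(2*k))
4 - 146*W(-5) = 4 - 73*(-3 - 7*(-5))/(-5) = 4 - 73*(-1)*(-3 + 35)/5 = 4 - 73*(-1)*32/5 = 4 - 146*(-16/5) = 4 + 2336/5 = 2356/5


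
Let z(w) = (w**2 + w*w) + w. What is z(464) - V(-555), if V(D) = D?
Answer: 431611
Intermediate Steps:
z(w) = w + 2*w**2 (z(w) = (w**2 + w**2) + w = 2*w**2 + w = w + 2*w**2)
z(464) - V(-555) = 464*(1 + 2*464) - 1*(-555) = 464*(1 + 928) + 555 = 464*929 + 555 = 431056 + 555 = 431611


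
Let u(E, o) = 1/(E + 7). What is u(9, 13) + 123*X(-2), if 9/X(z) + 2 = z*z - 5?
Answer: -5903/16 ≈ -368.94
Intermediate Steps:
u(E, o) = 1/(7 + E)
X(z) = 9/(-7 + z²) (X(z) = 9/(-2 + (z*z - 5)) = 9/(-2 + (z² - 5)) = 9/(-2 + (-5 + z²)) = 9/(-7 + z²))
u(9, 13) + 123*X(-2) = 1/(7 + 9) + 123*(9/(-7 + (-2)²)) = 1/16 + 123*(9/(-7 + 4)) = 1/16 + 123*(9/(-3)) = 1/16 + 123*(9*(-⅓)) = 1/16 + 123*(-3) = 1/16 - 369 = -5903/16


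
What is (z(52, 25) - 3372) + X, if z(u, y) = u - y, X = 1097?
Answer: -2248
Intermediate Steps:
(z(52, 25) - 3372) + X = ((52 - 1*25) - 3372) + 1097 = ((52 - 25) - 3372) + 1097 = (27 - 3372) + 1097 = -3345 + 1097 = -2248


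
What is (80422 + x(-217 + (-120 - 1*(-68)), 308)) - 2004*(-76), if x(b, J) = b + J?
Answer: 232765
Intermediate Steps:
x(b, J) = J + b
(80422 + x(-217 + (-120 - 1*(-68)), 308)) - 2004*(-76) = (80422 + (308 + (-217 + (-120 - 1*(-68))))) - 2004*(-76) = (80422 + (308 + (-217 + (-120 + 68)))) + 152304 = (80422 + (308 + (-217 - 52))) + 152304 = (80422 + (308 - 269)) + 152304 = (80422 + 39) + 152304 = 80461 + 152304 = 232765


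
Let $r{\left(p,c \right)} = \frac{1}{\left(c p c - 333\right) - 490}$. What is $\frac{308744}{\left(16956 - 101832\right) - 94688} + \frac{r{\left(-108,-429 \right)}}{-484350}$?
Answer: $- \frac{743111805835469209}{432190190912368350} \approx -1.7194$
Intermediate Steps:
$r{\left(p,c \right)} = \frac{1}{-823 + p c^{2}}$ ($r{\left(p,c \right)} = \frac{1}{\left(p c^{2} - 333\right) - 490} = \frac{1}{\left(-333 + p c^{2}\right) - 490} = \frac{1}{-823 + p c^{2}}$)
$\frac{308744}{\left(16956 - 101832\right) - 94688} + \frac{r{\left(-108,-429 \right)}}{-484350} = \frac{308744}{\left(16956 - 101832\right) - 94688} + \frac{1}{\left(-823 - 108 \left(-429\right)^{2}\right) \left(-484350\right)} = \frac{308744}{\left(16956 - 101832\right) - 94688} + \frac{1}{-823 - 19876428} \left(- \frac{1}{484350}\right) = \frac{308744}{-84876 - 94688} + \frac{1}{-823 - 19876428} \left(- \frac{1}{484350}\right) = \frac{308744}{-179564} + \frac{1}{-19877251} \left(- \frac{1}{484350}\right) = 308744 \left(- \frac{1}{179564}\right) - - \frac{1}{9627546521850} = - \frac{77186}{44891} + \frac{1}{9627546521850} = - \frac{743111805835469209}{432190190912368350}$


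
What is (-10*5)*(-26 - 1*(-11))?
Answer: 750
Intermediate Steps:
(-10*5)*(-26 - 1*(-11)) = -50*(-26 + 11) = -50*(-15) = 750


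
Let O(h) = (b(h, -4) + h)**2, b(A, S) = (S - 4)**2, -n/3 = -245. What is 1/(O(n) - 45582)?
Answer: 1/592819 ≈ 1.6869e-6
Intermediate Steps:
n = 735 (n = -3*(-245) = 735)
b(A, S) = (-4 + S)**2
O(h) = (64 + h)**2 (O(h) = ((-4 - 4)**2 + h)**2 = ((-8)**2 + h)**2 = (64 + h)**2)
1/(O(n) - 45582) = 1/((64 + 735)**2 - 45582) = 1/(799**2 - 45582) = 1/(638401 - 45582) = 1/592819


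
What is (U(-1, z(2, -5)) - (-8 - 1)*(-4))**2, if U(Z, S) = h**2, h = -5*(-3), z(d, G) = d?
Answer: 35721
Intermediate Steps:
h = 15
U(Z, S) = 225 (U(Z, S) = 15**2 = 225)
(U(-1, z(2, -5)) - (-8 - 1)*(-4))**2 = (225 - (-8 - 1)*(-4))**2 = (225 - (-9)*(-4))**2 = (225 - 1*36)**2 = (225 - 36)**2 = 189**2 = 35721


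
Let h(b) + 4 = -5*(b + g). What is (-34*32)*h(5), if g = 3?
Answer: 47872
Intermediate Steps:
h(b) = -19 - 5*b (h(b) = -4 - 5*(b + 3) = -4 - 5*(3 + b) = -4 + (-15 - 5*b) = -19 - 5*b)
(-34*32)*h(5) = (-34*32)*(-19 - 5*5) = -1088*(-19 - 25) = -1088*(-44) = 47872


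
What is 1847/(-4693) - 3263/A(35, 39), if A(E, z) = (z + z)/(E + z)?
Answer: -43589432/14079 ≈ -3096.1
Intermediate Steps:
A(E, z) = 2*z/(E + z) (A(E, z) = (2*z)/(E + z) = 2*z/(E + z))
1847/(-4693) - 3263/A(35, 39) = 1847/(-4693) - 3263/(2*39/(35 + 39)) = 1847*(-1/4693) - 3263/(2*39/74) = -1847/4693 - 3263/(2*39*(1/74)) = -1847/4693 - 3263/39/37 = -1847/4693 - 3263*37/39 = -1847/4693 - 9287/3 = -43589432/14079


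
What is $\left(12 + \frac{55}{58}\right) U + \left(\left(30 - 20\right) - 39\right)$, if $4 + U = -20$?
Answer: $- \frac{9853}{29} \approx -339.76$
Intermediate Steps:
$U = -24$ ($U = -4 - 20 = -24$)
$\left(12 + \frac{55}{58}\right) U + \left(\left(30 - 20\right) - 39\right) = \left(12 + \frac{55}{58}\right) \left(-24\right) + \left(\left(30 - 20\right) - 39\right) = \left(12 + 55 \cdot \frac{1}{58}\right) \left(-24\right) + \left(10 - 39\right) = \left(12 + \frac{55}{58}\right) \left(-24\right) - 29 = \frac{751}{58} \left(-24\right) - 29 = - \frac{9012}{29} - 29 = - \frac{9853}{29}$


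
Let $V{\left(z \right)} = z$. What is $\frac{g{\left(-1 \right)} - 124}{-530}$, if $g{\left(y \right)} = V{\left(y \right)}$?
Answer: $\frac{25}{106} \approx 0.23585$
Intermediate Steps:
$g{\left(y \right)} = y$
$\frac{g{\left(-1 \right)} - 124}{-530} = \frac{-1 - 124}{-530} = \left(-1 - 124\right) \left(- \frac{1}{530}\right) = \left(-125\right) \left(- \frac{1}{530}\right) = \frac{25}{106}$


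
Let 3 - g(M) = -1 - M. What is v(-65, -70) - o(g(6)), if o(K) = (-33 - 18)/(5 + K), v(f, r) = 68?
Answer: 357/5 ≈ 71.400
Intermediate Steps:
g(M) = 4 + M (g(M) = 3 - (-1 - M) = 3 + (1 + M) = 4 + M)
o(K) = -51/(5 + K)
v(-65, -70) - o(g(6)) = 68 - (-51)/(5 + (4 + 6)) = 68 - (-51)/(5 + 10) = 68 - (-51)/15 = 68 - 1*(-17/5) = 68 + 17/5 = 357/5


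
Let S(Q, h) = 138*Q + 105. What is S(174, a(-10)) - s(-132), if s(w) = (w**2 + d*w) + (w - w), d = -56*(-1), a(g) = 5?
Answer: 14085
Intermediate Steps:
d = 56
s(w) = w**2 + 56*w (s(w) = (w**2 + 56*w) + (w - w) = (w**2 + 56*w) + 0 = w**2 + 56*w)
S(Q, h) = 105 + 138*Q
S(174, a(-10)) - s(-132) = (105 + 138*174) - (-132)*(56 - 132) = (105 + 24012) - (-132)*(-76) = 24117 - 1*10032 = 24117 - 10032 = 14085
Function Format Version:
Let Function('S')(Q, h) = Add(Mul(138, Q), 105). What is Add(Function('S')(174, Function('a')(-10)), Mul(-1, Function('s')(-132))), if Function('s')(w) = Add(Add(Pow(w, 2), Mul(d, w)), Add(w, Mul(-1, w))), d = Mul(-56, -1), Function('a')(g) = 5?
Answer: 14085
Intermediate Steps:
d = 56
Function('s')(w) = Add(Pow(w, 2), Mul(56, w)) (Function('s')(w) = Add(Add(Pow(w, 2), Mul(56, w)), Add(w, Mul(-1, w))) = Add(Add(Pow(w, 2), Mul(56, w)), 0) = Add(Pow(w, 2), Mul(56, w)))
Function('S')(Q, h) = Add(105, Mul(138, Q))
Add(Function('S')(174, Function('a')(-10)), Mul(-1, Function('s')(-132))) = Add(Add(105, Mul(138, 174)), Mul(-1, Mul(-132, Add(56, -132)))) = Add(Add(105, 24012), Mul(-1, Mul(-132, -76))) = Add(24117, Mul(-1, 10032)) = Add(24117, -10032) = 14085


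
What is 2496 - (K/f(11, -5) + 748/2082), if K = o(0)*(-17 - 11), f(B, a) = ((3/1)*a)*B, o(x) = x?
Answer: 2597962/1041 ≈ 2495.6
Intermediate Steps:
f(B, a) = 3*B*a (f(B, a) = ((3*1)*a)*B = (3*a)*B = 3*B*a)
K = 0 (K = 0*(-17 - 11) = 0*(-28) = 0)
2496 - (K/f(11, -5) + 748/2082) = 2496 - (0/((3*11*(-5))) + 748/2082) = 2496 - (0/(-165) + 748*(1/2082)) = 2496 - (0*(-1/165) + 374/1041) = 2496 - (0 + 374/1041) = 2496 - 1*374/1041 = 2496 - 374/1041 = 2597962/1041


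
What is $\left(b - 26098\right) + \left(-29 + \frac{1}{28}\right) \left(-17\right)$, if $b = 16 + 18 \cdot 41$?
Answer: $- \frac{695845}{28} \approx -24852.0$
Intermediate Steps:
$b = 754$ ($b = 16 + 738 = 754$)
$\left(b - 26098\right) + \left(-29 + \frac{1}{28}\right) \left(-17\right) = \left(754 - 26098\right) + \left(-29 + \frac{1}{28}\right) \left(-17\right) = -25344 + \left(-29 + \frac{1}{28}\right) \left(-17\right) = -25344 - - \frac{13787}{28} = -25344 + \frac{13787}{28} = - \frac{695845}{28}$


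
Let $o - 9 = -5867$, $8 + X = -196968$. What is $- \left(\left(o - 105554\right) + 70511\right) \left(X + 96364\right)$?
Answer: $-4115131412$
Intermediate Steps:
$X = -196976$ ($X = -8 - 196968 = -196976$)
$o = -5858$ ($o = 9 - 5867 = -5858$)
$- \left(\left(o - 105554\right) + 70511\right) \left(X + 96364\right) = - \left(\left(-5858 - 105554\right) + 70511\right) \left(-196976 + 96364\right) = - \left(-111412 + 70511\right) \left(-100612\right) = - \left(-40901\right) \left(-100612\right) = \left(-1\right) 4115131412 = -4115131412$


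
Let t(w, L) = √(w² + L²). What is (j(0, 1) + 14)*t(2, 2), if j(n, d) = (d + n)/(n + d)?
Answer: 30*√2 ≈ 42.426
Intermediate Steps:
j(n, d) = 1 (j(n, d) = (d + n)/(d + n) = 1)
t(w, L) = √(L² + w²)
(j(0, 1) + 14)*t(2, 2) = (1 + 14)*√(2² + 2²) = 15*√(4 + 4) = 15*√8 = 15*(2*√2) = 30*√2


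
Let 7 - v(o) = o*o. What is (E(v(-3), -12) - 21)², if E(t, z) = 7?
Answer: 196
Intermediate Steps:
v(o) = 7 - o² (v(o) = 7 - o*o = 7 - o²)
(E(v(-3), -12) - 21)² = (7 - 21)² = (-14)² = 196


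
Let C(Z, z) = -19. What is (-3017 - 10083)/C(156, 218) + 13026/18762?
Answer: 41004949/59413 ≈ 690.17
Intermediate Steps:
(-3017 - 10083)/C(156, 218) + 13026/18762 = (-3017 - 10083)/(-19) + 13026/18762 = -13100*(-1/19) + 13026*(1/18762) = 13100/19 + 2171/3127 = 41004949/59413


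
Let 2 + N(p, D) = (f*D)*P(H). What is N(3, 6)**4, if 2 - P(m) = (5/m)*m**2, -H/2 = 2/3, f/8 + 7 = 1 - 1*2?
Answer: 122963703210000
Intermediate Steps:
f = -64 (f = -56 + 8*(1 - 1*2) = -56 + 8*(1 - 2) = -56 + 8*(-1) = -56 - 8 = -64)
H = -4/3 ≈ -1.3333
P(m) = 2 - 5*m (P(m) = 2 - 5/m*m**2 = 2 - 5*m)
N(p, D) = -2 - 1664*D/3 (N(p, D) = -2 + (-64*D)*(2 - 5*(-4/3)) = -2 + (-64*D)*(2 + 20/3) = -2 - 64*D*(26/3) = -2 - 1664*D/3)
N(3, 6)**4 = (-2 - 1664/3*6)**4 = (-2 - 3328)**4 = (-3330)**4 = 122963703210000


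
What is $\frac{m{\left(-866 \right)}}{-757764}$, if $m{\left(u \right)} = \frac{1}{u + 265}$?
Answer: $\frac{1}{455416164} \approx 2.1958 \cdot 10^{-9}$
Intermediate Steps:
$m{\left(u \right)} = \frac{1}{265 + u}$
$\frac{m{\left(-866 \right)}}{-757764} = \frac{1}{\left(265 - 866\right) \left(-757764\right)} = \frac{1}{-601} \left(- \frac{1}{757764}\right) = \left(- \frac{1}{601}\right) \left(- \frac{1}{757764}\right) = \frac{1}{455416164}$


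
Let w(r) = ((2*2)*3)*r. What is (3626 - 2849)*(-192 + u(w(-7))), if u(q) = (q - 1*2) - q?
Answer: -150738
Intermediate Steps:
w(r) = 12*r (w(r) = (4*3)*r = 12*r)
u(q) = -2 (u(q) = (q - 2) - q = (-2 + q) - q = -2)
(3626 - 2849)*(-192 + u(w(-7))) = (3626 - 2849)*(-192 - 2) = 777*(-194) = -150738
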